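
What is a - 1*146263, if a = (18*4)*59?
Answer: -142015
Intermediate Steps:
a = 4248 (a = 72*59 = 4248)
a - 1*146263 = 4248 - 1*146263 = 4248 - 146263 = -142015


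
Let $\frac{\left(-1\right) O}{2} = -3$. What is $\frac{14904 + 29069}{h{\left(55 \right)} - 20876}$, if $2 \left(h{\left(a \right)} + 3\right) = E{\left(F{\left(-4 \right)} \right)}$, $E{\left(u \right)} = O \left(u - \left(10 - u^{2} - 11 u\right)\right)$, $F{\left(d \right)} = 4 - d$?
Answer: $- \frac{43973}{20429} \approx -2.1525$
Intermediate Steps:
$O = 6$ ($O = \left(-2\right) \left(-3\right) = 6$)
$E{\left(u \right)} = -60 + 6 u^{2} + 72 u$ ($E{\left(u \right)} = 6 \left(u - \left(10 - u^{2} - 11 u\right)\right) = 6 \left(u + \left(-10 + u^{2} + 11 u\right)\right) = 6 \left(-10 + u^{2} + 12 u\right) = -60 + 6 u^{2} + 72 u$)
$h{\left(a \right)} = 447$ ($h{\left(a \right)} = -3 + \frac{-60 + 6 \left(4 - -4\right)^{2} + 72 \left(4 - -4\right)}{2} = -3 + \frac{-60 + 6 \left(4 + 4\right)^{2} + 72 \left(4 + 4\right)}{2} = -3 + \frac{-60 + 6 \cdot 8^{2} + 72 \cdot 8}{2} = -3 + \frac{-60 + 6 \cdot 64 + 576}{2} = -3 + \frac{-60 + 384 + 576}{2} = -3 + \frac{1}{2} \cdot 900 = -3 + 450 = 447$)
$\frac{14904 + 29069}{h{\left(55 \right)} - 20876} = \frac{14904 + 29069}{447 - 20876} = \frac{43973}{-20429} = 43973 \left(- \frac{1}{20429}\right) = - \frac{43973}{20429}$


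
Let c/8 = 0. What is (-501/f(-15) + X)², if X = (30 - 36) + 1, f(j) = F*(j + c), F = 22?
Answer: 146689/12100 ≈ 12.123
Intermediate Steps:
c = 0 (c = 8*0 = 0)
f(j) = 22*j (f(j) = 22*(j + 0) = 22*j)
X = -5 (X = -6 + 1 = -5)
(-501/f(-15) + X)² = (-501/(22*(-15)) - 5)² = (-501/(-330) - 5)² = (-501*(-1/330) - 5)² = (167/110 - 5)² = (-383/110)² = 146689/12100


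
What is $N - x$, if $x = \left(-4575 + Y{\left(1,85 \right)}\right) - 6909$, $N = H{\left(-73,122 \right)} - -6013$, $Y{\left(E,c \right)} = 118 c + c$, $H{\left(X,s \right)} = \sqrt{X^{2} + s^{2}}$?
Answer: $7382 + \sqrt{20213} \approx 7524.2$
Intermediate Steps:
$Y{\left(E,c \right)} = 119 c$
$N = 6013 + \sqrt{20213}$ ($N = \sqrt{\left(-73\right)^{2} + 122^{2}} - -6013 = \sqrt{5329 + 14884} + 6013 = \sqrt{20213} + 6013 = 6013 + \sqrt{20213} \approx 6155.2$)
$x = -1369$ ($x = \left(-4575 + 119 \cdot 85\right) - 6909 = \left(-4575 + 10115\right) - 6909 = 5540 - 6909 = -1369$)
$N - x = \left(6013 + \sqrt{20213}\right) - -1369 = \left(6013 + \sqrt{20213}\right) + 1369 = 7382 + \sqrt{20213}$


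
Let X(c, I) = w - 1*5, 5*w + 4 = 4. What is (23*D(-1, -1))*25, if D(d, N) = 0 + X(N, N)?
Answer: -2875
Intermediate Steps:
w = 0 (w = -⅘ + (⅕)*4 = -⅘ + ⅘ = 0)
X(c, I) = -5 (X(c, I) = 0 - 1*5 = 0 - 5 = -5)
D(d, N) = -5 (D(d, N) = 0 - 5 = -5)
(23*D(-1, -1))*25 = (23*(-5))*25 = -115*25 = -2875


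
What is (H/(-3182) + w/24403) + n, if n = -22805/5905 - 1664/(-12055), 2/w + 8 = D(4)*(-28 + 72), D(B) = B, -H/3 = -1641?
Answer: -244742834384544157/46431188232930060 ≈ -5.2711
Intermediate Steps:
H = 4923 (H = -3*(-1641) = 4923)
w = 1/84 (w = 2/(-8 + 4*(-28 + 72)) = 2/(-8 + 4*44) = 2/(-8 + 176) = 2/168 = 2*(1/168) = 1/84 ≈ 0.011905)
n = -53017671/14236955 (n = -22805*1/5905 - 1664*(-1/12055) = -4561/1181 + 1664/12055 = -53017671/14236955 ≈ -3.7239)
(H/(-3182) + w/24403) + n = (4923/(-3182) + (1/84)/24403) - 53017671/14236955 = (4923*(-1/3182) + (1/84)*(1/24403)) - 53017671/14236955 = (-4923/3182 + 1/2049852) - 53017671/14236955 = -5045709107/3261314532 - 53017671/14236955 = -244742834384544157/46431188232930060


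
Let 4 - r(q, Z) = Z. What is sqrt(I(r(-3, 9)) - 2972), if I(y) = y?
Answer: I*sqrt(2977) ≈ 54.562*I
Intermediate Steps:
r(q, Z) = 4 - Z
sqrt(I(r(-3, 9)) - 2972) = sqrt((4 - 1*9) - 2972) = sqrt((4 - 9) - 2972) = sqrt(-5 - 2972) = sqrt(-2977) = I*sqrt(2977)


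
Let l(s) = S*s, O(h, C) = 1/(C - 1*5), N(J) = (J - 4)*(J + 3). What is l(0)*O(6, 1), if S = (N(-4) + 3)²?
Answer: 0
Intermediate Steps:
N(J) = (-4 + J)*(3 + J)
O(h, C) = 1/(-5 + C) (O(h, C) = 1/(C - 5) = 1/(-5 + C))
S = 121 (S = ((-12 + (-4)² - 1*(-4)) + 3)² = ((-12 + 16 + 4) + 3)² = (8 + 3)² = 11² = 121)
l(s) = 121*s
l(0)*O(6, 1) = (121*0)/(-5 + 1) = 0/(-4) = 0*(-¼) = 0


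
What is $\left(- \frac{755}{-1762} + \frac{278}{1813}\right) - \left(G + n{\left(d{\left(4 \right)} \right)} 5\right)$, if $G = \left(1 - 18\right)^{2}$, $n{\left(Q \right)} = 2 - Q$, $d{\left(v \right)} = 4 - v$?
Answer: $- \frac{953298643}{3194506} \approx -298.42$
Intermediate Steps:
$G = 289$ ($G = \left(-17\right)^{2} = 289$)
$\left(- \frac{755}{-1762} + \frac{278}{1813}\right) - \left(G + n{\left(d{\left(4 \right)} \right)} 5\right) = \left(- \frac{755}{-1762} + \frac{278}{1813}\right) - \left(289 + \left(2 - \left(4 - 4\right)\right) 5\right) = \left(\left(-755\right) \left(- \frac{1}{1762}\right) + 278 \cdot \frac{1}{1813}\right) - \left(289 + \left(2 - \left(4 - 4\right)\right) 5\right) = \left(\frac{755}{1762} + \frac{278}{1813}\right) - \left(289 + \left(2 - 0\right) 5\right) = \frac{1858651}{3194506} - \left(289 + \left(2 + 0\right) 5\right) = \frac{1858651}{3194506} - \left(289 + 2 \cdot 5\right) = \frac{1858651}{3194506} - \left(289 + 10\right) = \frac{1858651}{3194506} - 299 = - \frac{953298643}{3194506}$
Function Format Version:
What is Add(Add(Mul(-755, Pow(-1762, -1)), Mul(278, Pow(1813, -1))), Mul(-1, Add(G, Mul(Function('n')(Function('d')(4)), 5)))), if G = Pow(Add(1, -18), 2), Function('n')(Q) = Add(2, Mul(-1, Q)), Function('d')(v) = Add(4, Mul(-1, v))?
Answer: Rational(-953298643, 3194506) ≈ -298.42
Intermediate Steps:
G = 289 (G = Pow(-17, 2) = 289)
Add(Add(Mul(-755, Pow(-1762, -1)), Mul(278, Pow(1813, -1))), Mul(-1, Add(G, Mul(Function('n')(Function('d')(4)), 5)))) = Add(Add(Mul(-755, Pow(-1762, -1)), Mul(278, Pow(1813, -1))), Mul(-1, Add(289, Mul(Add(2, Mul(-1, Add(4, Mul(-1, 4)))), 5)))) = Add(Add(Mul(-755, Rational(-1, 1762)), Mul(278, Rational(1, 1813))), Mul(-1, Add(289, Mul(Add(2, Mul(-1, Add(4, -4))), 5)))) = Add(Add(Rational(755, 1762), Rational(278, 1813)), Mul(-1, Add(289, Mul(Add(2, Mul(-1, 0)), 5)))) = Add(Rational(1858651, 3194506), Mul(-1, Add(289, Mul(Add(2, 0), 5)))) = Add(Rational(1858651, 3194506), Mul(-1, Add(289, Mul(2, 5)))) = Add(Rational(1858651, 3194506), Mul(-1, Add(289, 10))) = Add(Rational(1858651, 3194506), Mul(-1, 299)) = Add(Rational(1858651, 3194506), -299) = Rational(-953298643, 3194506)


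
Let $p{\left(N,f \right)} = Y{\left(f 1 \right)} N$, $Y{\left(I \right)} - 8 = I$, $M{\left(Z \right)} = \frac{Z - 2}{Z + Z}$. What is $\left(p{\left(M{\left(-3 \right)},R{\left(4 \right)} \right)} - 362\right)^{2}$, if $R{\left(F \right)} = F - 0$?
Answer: $123904$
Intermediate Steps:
$R{\left(F \right)} = F$ ($R{\left(F \right)} = F + 0 = F$)
$M{\left(Z \right)} = \frac{-2 + Z}{2 Z}$
$Y{\left(I \right)} = 8 + I$
$p{\left(N,f \right)} = N \left(8 + f\right)$ ($p{\left(N,f \right)} = \left(8 + f 1\right) N = \left(8 + f\right) N = N \left(8 + f\right)$)
$\left(p{\left(M{\left(-3 \right)},R{\left(4 \right)} \right)} - 362\right)^{2} = \left(\frac{-2 - 3}{2 \left(-3\right)} \left(8 + 4\right) - 362\right)^{2} = \left(\frac{1}{2} \left(- \frac{1}{3}\right) \left(-5\right) 12 - 362\right)^{2} = \left(\frac{5}{6} \cdot 12 - 362\right)^{2} = \left(10 - 362\right)^{2} = \left(-352\right)^{2} = 123904$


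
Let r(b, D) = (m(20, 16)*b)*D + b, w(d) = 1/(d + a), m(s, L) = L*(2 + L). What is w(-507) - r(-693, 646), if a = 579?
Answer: 9283100905/72 ≈ 1.2893e+8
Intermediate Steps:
w(d) = 1/(579 + d) (w(d) = 1/(d + 579) = 1/(579 + d))
r(b, D) = b + 288*D*b (r(b, D) = ((16*(2 + 16))*b)*D + b = ((16*18)*b)*D + b = (288*b)*D + b = 288*D*b + b = b + 288*D*b)
w(-507) - r(-693, 646) = 1/(579 - 507) - (-693)*(1 + 288*646) = 1/72 - (-693)*(1 + 186048) = 1/72 - (-693)*186049 = 1/72 - 1*(-128931957) = 1/72 + 128931957 = 9283100905/72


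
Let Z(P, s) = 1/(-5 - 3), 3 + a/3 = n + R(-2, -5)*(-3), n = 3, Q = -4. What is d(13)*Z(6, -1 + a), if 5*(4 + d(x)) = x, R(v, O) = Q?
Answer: 7/40 ≈ 0.17500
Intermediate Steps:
R(v, O) = -4
a = 36 (a = -9 + 3*(3 - 4*(-3)) = -9 + 3*(3 + 12) = -9 + 3*15 = -9 + 45 = 36)
Z(P, s) = -⅛ (Z(P, s) = 1/(-8) = -⅛)
d(x) = -4 + x/5
d(13)*Z(6, -1 + a) = (-4 + (⅕)*13)*(-⅛) = (-4 + 13/5)*(-⅛) = -7/5*(-⅛) = 7/40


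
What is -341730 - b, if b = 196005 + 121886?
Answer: -659621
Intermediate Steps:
b = 317891
-341730 - b = -341730 - 1*317891 = -341730 - 317891 = -659621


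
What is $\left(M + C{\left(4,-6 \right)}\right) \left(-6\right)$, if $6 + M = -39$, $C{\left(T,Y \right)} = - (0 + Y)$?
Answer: $234$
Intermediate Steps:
$C{\left(T,Y \right)} = - Y$
$M = -45$ ($M = -6 - 39 = -45$)
$\left(M + C{\left(4,-6 \right)}\right) \left(-6\right) = \left(-45 - -6\right) \left(-6\right) = \left(-45 + 6\right) \left(-6\right) = \left(-39\right) \left(-6\right) = 234$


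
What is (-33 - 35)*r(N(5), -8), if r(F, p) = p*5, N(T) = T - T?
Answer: 2720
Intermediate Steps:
N(T) = 0
r(F, p) = 5*p
(-33 - 35)*r(N(5), -8) = (-33 - 35)*(5*(-8)) = -68*(-40) = 2720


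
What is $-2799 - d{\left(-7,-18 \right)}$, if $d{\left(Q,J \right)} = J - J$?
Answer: $-2799$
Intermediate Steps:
$d{\left(Q,J \right)} = 0$
$-2799 - d{\left(-7,-18 \right)} = -2799 - 0 = -2799 + 0 = -2799$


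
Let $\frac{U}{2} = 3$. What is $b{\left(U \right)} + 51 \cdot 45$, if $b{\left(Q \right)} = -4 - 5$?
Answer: $2286$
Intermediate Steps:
$U = 6$ ($U = 2 \cdot 3 = 6$)
$b{\left(Q \right)} = -9$
$b{\left(U \right)} + 51 \cdot 45 = -9 + 51 \cdot 45 = -9 + 2295 = 2286$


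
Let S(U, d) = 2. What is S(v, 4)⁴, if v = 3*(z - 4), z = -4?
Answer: 16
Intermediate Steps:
v = -24 (v = 3*(-4 - 4) = 3*(-8) = -24)
S(v, 4)⁴ = 2⁴ = 16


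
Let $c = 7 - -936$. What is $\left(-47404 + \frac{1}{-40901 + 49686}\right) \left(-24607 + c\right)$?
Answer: $\frac{9854734105296}{8785} \approx 1.1218 \cdot 10^{9}$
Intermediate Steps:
$c = 943$ ($c = 7 + 936 = 943$)
$\left(-47404 + \frac{1}{-40901 + 49686}\right) \left(-24607 + c\right) = \left(-47404 + \frac{1}{-40901 + 49686}\right) \left(-24607 + 943\right) = \left(-47404 + \frac{1}{8785}\right) \left(-23664\right) = \left(- \frac{416444139}{8785}\right) \left(-23664\right) = \frac{9854734105296}{8785}$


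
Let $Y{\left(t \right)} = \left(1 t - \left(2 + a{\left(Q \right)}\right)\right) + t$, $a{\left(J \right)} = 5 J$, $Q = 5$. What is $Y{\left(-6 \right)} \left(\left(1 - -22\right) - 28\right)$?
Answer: $195$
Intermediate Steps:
$Y{\left(t \right)} = -27 + 2 t$ ($Y{\left(t \right)} = \left(1 t - \left(2 + 5 \cdot 5\right)\right) + t = \left(t - 27\right) + t = \left(-27 + t\right) + t = -27 + 2 t$)
$Y{\left(-6 \right)} \left(\left(1 - -22\right) - 28\right) = \left(-27 + 2 \left(-6\right)\right) \left(\left(1 - -22\right) - 28\right) = \left(-27 - 12\right) \left(\left(1 + 22\right) - 28\right) = - 39 \left(23 - 28\right) = \left(-39\right) \left(-5\right) = 195$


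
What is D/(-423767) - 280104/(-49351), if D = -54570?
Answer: 121391915838/20913325217 ≈ 5.8045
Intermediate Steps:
D/(-423767) - 280104/(-49351) = -54570/(-423767) - 280104/(-49351) = -54570*(-1/423767) - 280104*(-1/49351) = 54570/423767 + 280104/49351 = 121391915838/20913325217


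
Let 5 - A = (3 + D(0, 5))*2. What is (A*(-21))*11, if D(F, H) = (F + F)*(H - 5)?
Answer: 231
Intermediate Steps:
D(F, H) = 2*F*(-5 + H) (D(F, H) = (2*F)*(-5 + H) = 2*F*(-5 + H))
A = -1 (A = 5 - (3 + 2*0*(-5 + 5))*2 = 5 - (3 + 2*0*0)*2 = 5 - (3 + 0)*2 = 5 - 3*2 = 5 - 1*6 = 5 - 6 = -1)
(A*(-21))*11 = -1*(-21)*11 = 21*11 = 231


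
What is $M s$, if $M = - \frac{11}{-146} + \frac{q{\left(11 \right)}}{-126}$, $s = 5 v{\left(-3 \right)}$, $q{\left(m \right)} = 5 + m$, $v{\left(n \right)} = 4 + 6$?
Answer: $- \frac{11875}{4599} \approx -2.5821$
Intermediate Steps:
$v{\left(n \right)} = 10$
$s = 50$ ($s = 5 \cdot 10 = 50$)
$M = - \frac{475}{9198}$ ($M = - \frac{11}{-146} + \frac{5 + 11}{-126} = \left(-11\right) \left(- \frac{1}{146}\right) + 16 \left(- \frac{1}{126}\right) = \frac{11}{146} - \frac{8}{63} = - \frac{475}{9198} \approx -0.051642$)
$M s = \left(- \frac{475}{9198}\right) 50 = - \frac{11875}{4599}$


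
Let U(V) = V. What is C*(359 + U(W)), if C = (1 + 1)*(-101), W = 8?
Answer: -74134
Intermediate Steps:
C = -202 (C = 2*(-101) = -202)
C*(359 + U(W)) = -202*(359 + 8) = -202*367 = -74134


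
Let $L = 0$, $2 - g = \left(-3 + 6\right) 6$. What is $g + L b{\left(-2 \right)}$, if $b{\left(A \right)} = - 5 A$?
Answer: $-16$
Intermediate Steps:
$g = -16$ ($g = 2 - \left(-3 + 6\right) 6 = 2 - 3 \cdot 6 = 2 - 18 = -16$)
$g + L b{\left(-2 \right)} = -16 + 0 \left(\left(-5\right) \left(-2\right)\right) = -16 + 0 \cdot 10 = -16 + 0 = -16$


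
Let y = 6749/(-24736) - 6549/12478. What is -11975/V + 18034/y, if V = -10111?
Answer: -28138949610171771/1244715089773 ≈ -22607.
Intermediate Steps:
y = -123105043/154327904 (y = 6749*(-1/24736) - 6549*1/12478 = -6749/24736 - 6549/12478 = -123105043/154327904 ≈ -0.79768)
-11975/V + 18034/y = -11975/(-10111) + 18034/(-123105043/154327904) = -11975*(-1/10111) + 18034*(-154327904/123105043) = 11975/10111 - 2783149420736/123105043 = -28138949610171771/1244715089773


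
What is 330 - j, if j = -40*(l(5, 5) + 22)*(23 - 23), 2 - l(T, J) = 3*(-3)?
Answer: 330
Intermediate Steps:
l(T, J) = 11 (l(T, J) = 2 - 3*(-3) = 2 - 1*(-9) = 2 + 9 = 11)
j = 0 (j = -40*(11 + 22)*(23 - 23) = -1320*0 = -40*0 = 0)
330 - j = 330 - 1*0 = 330 + 0 = 330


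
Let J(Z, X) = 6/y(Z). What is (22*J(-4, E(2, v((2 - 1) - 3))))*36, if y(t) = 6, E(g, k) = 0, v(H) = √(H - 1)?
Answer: 792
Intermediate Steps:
v(H) = √(-1 + H)
J(Z, X) = 1 (J(Z, X) = 6/6 = 6*(⅙) = 1)
(22*J(-4, E(2, v((2 - 1) - 3))))*36 = (22*1)*36 = 22*36 = 792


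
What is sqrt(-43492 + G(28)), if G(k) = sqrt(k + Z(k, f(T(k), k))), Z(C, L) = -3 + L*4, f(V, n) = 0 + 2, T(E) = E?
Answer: sqrt(-43492 + sqrt(33)) ≈ 208.53*I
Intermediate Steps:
f(V, n) = 2
Z(C, L) = -3 + 4*L
G(k) = sqrt(5 + k) (G(k) = sqrt(k + (-3 + 4*2)) = sqrt(k + (-3 + 8)) = sqrt(k + 5) = sqrt(5 + k))
sqrt(-43492 + G(28)) = sqrt(-43492 + sqrt(5 + 28)) = sqrt(-43492 + sqrt(33))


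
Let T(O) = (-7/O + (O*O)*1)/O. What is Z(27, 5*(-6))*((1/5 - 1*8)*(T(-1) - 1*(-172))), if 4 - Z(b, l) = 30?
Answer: 166296/5 ≈ 33259.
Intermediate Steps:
Z(b, l) = -26 (Z(b, l) = 4 - 1*30 = 4 - 30 = -26)
T(O) = (O² - 7/O)/O (T(O) = (-7/O + O²*1)/O = (-7/O + O²)/O = (O² - 7/O)/O)
Z(27, 5*(-6))*((1/5 - 1*8)*(T(-1) - 1*(-172))) = -26*(1/5 - 1*8)*((-1 - 7/(-1)²) - 1*(-172)) = -26*(⅕ - 8)*((-1 - 7*1) + 172) = -(-1014)*((-1 - 7) + 172)/5 = -(-1014)*(-8 + 172)/5 = -(-1014)*164/5 = -26*(-6396/5) = 166296/5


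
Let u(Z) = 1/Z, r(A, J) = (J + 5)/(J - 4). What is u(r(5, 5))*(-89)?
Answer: -89/10 ≈ -8.9000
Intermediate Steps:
r(A, J) = (5 + J)/(-4 + J)
u(r(5, 5))*(-89) = -89/((5 + 5)/(-4 + 5)) = -89/(10/1) = -89/(1*10) = -89/10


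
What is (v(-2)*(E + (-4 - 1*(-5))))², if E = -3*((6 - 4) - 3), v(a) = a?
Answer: 64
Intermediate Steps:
E = 3 (E = -3*(2 - 3) = -3*(-1) = 3)
(v(-2)*(E + (-4 - 1*(-5))))² = (-2*(3 + (-4 - 1*(-5))))² = (-2*(3 + (-4 + 5)))² = (-2*(3 + 1))² = (-2*4)² = (-8)² = 64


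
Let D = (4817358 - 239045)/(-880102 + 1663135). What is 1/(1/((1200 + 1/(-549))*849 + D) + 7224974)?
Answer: 48663200655380/351590359491951225133 ≈ 1.3841e-7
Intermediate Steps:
D = 4578313/783033 ≈ 5.8469
1/(1/((1200 + 1/(-549))*849 + D) + 7224974) = 1/(1/((1200 + 1/(-549))*849 + 4578313/783033) + 7224974) = 1/(1/((1200 - 1/549)*849 + 4578313/783033) + 7224974) = 1/(1/((658799/549)*849 + 4578313/783033) + 7224974) = 1/(1/(186440117/183 + 4578313/783033) + 7224974) = 1/(1/(48663200655380/47765013) + 7224974) = 1/(47765013/48663200655380 + 7224974) = 1/(351590359491951225133/48663200655380) = 48663200655380/351590359491951225133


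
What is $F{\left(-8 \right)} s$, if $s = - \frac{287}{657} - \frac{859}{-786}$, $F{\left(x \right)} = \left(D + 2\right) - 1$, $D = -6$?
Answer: $- \frac{564635}{172134} \approx -3.2802$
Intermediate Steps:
$F{\left(x \right)} = -5$ ($F{\left(x \right)} = \left(-6 + 2\right) - 1 = -4 - 1 = -5$)
$s = \frac{112927}{172134}$ ($s = \left(-287\right) \frac{1}{657} - - \frac{859}{786} = - \frac{287}{657} + \frac{859}{786} = \frac{112927}{172134} \approx 0.65604$)
$F{\left(-8 \right)} s = \left(-5\right) \frac{112927}{172134} = - \frac{564635}{172134}$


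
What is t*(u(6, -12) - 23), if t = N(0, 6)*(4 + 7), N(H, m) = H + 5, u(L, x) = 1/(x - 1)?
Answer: -16500/13 ≈ -1269.2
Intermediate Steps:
u(L, x) = 1/(-1 + x)
N(H, m) = 5 + H
t = 55 (t = (5 + 0)*(4 + 7) = 5*11 = 55)
t*(u(6, -12) - 23) = 55*(1/(-1 - 12) - 23) = 55*(1/(-13) - 23) = 55*(-1/13 - 23) = 55*(-300/13) = -16500/13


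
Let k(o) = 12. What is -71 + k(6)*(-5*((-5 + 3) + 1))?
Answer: -11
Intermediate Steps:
-71 + k(6)*(-5*((-5 + 3) + 1)) = -71 + 12*(-5*((-5 + 3) + 1)) = -71 + 12*(-5*(-2 + 1)) = -71 + 12*(-5*(-1)) = -71 + 12*5 = -71 + 60 = -11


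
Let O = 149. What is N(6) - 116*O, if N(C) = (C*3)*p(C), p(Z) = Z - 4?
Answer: -17248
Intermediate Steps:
p(Z) = -4 + Z
N(C) = 3*C*(-4 + C) (N(C) = (C*3)*(-4 + C) = (3*C)*(-4 + C) = 3*C*(-4 + C))
N(6) - 116*O = 3*6*(-4 + 6) - 116*149 = 3*6*2 - 17284 = 36 - 17284 = -17248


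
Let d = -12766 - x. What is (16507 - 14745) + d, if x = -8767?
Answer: -2237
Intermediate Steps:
d = -3999 (d = -12766 - 1*(-8767) = -12766 + 8767 = -3999)
(16507 - 14745) + d = (16507 - 14745) - 3999 = 1762 - 3999 = -2237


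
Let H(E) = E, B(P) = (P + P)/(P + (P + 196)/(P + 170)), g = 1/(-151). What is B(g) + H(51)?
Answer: 113275319/2221588 ≈ 50.988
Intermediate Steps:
g = -1/151 ≈ -0.0066225
B(P) = 2*P/(P + (196 + P)/(170 + P)) (B(P) = (2*P)/(P + (196 + P)/(170 + P)) = 2*P/(P + (196 + P)/(170 + P)))
B(g) + H(51) = 2*(-1/151)*(170 - 1/151)/(196 + (-1/151)² + 171*(-1/151)) + 51 = 2*(-1/151)*(25669/151)/(196 + 1/22801 - 171/151) + 51 = 2*(-1/151)*(25669/151)/(4443176/22801) + 51 = 2*(-1/151)*(22801/4443176)*(25669/151) + 51 = -25669/2221588 + 51 = 113275319/2221588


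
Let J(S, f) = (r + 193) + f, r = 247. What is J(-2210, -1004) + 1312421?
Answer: 1311857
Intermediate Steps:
J(S, f) = 440 + f (J(S, f) = (247 + 193) + f = 440 + f)
J(-2210, -1004) + 1312421 = (440 - 1004) + 1312421 = -564 + 1312421 = 1311857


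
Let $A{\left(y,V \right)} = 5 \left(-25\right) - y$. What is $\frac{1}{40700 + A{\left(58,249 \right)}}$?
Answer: $\frac{1}{40517} \approx 2.4681 \cdot 10^{-5}$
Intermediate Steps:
$A{\left(y,V \right)} = -125 - y$
$\frac{1}{40700 + A{\left(58,249 \right)}} = \frac{1}{40700 - 183} = \frac{1}{40517}$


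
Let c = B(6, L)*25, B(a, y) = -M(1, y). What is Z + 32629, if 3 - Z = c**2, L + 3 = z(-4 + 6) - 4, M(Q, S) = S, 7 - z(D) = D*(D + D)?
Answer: -7368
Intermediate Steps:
z(D) = 7 - 2*D**2 (z(D) = 7 - D*(D + D) = 7 - D*2*D = 7 - 2*D**2)
L = -8 (L = -3 + ((7 - 2*(-4 + 6)**2) - 4) = -3 + ((7 - 2*2**2) - 4) = -3 + ((7 - 2*4) - 4) = -3 + ((7 - 8) - 4) = -3 + (-1 - 4) = -3 - 5 = -8)
B(a, y) = -y
c = 200 (c = -1*(-8)*25 = 8*25 = 200)
Z = -39997 (Z = 3 - 1*200**2 = 3 - 1*40000 = 3 - 40000 = -39997)
Z + 32629 = -39997 + 32629 = -7368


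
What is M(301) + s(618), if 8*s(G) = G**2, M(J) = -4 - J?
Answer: 94871/2 ≈ 47436.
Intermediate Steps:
s(G) = G**2/8
M(301) + s(618) = (-4 - 1*301) + (1/8)*618**2 = (-4 - 301) + (1/8)*381924 = -305 + 95481/2 = 94871/2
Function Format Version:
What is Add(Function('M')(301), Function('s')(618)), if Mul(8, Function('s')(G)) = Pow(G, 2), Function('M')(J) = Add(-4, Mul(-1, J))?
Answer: Rational(94871, 2) ≈ 47436.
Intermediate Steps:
Function('s')(G) = Mul(Rational(1, 8), Pow(G, 2))
Add(Function('M')(301), Function('s')(618)) = Add(Add(-4, Mul(-1, 301)), Mul(Rational(1, 8), Pow(618, 2))) = Add(Add(-4, -301), Mul(Rational(1, 8), 381924)) = Add(-305, Rational(95481, 2)) = Rational(94871, 2)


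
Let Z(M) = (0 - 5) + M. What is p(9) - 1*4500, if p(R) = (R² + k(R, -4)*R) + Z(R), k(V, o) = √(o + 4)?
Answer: -4415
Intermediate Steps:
Z(M) = -5 + M
k(V, o) = √(4 + o)
p(R) = -5 + R + R² (p(R) = (R² + √(4 - 4)*R) + (-5 + R) = (R² + √0*R) + (-5 + R) = (R² + 0*R) + (-5 + R) = (R² + 0) + (-5 + R) = R² + (-5 + R) = -5 + R + R²)
p(9) - 1*4500 = (-5 + 9 + 9²) - 1*4500 = (-5 + 9 + 81) - 4500 = 85 - 4500 = -4415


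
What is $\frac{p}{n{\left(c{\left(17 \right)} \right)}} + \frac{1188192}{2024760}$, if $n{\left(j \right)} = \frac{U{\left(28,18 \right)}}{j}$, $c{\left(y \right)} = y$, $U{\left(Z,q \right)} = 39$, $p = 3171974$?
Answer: $\frac{349943300114}{253095} \approx 1.3827 \cdot 10^{6}$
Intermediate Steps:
$n{\left(j \right)} = \frac{39}{j}$
$\frac{p}{n{\left(c{\left(17 \right)} \right)}} + \frac{1188192}{2024760} = \frac{3171974}{39 \cdot \frac{1}{17}} + \frac{1188192}{2024760} = \frac{3171974}{39 \cdot \frac{1}{17}} + 1188192 \cdot \frac{1}{2024760} = \frac{3171974}{\frac{39}{17}} + \frac{49508}{84365} = 3171974 \cdot \frac{17}{39} + \frac{49508}{84365} = \frac{4147966}{3} + \frac{49508}{84365} = \frac{349943300114}{253095}$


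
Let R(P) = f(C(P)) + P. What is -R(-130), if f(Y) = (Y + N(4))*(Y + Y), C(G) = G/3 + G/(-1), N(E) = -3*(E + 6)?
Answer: -87230/9 ≈ -9692.2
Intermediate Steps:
N(E) = -18 - 3*E (N(E) = -3*(6 + E) = -18 - 3*E)
C(G) = -2*G/3 (C(G) = G*(⅓) + G*(-1) = G/3 - G = -2*G/3)
f(Y) = 2*Y*(-30 + Y) (f(Y) = (Y + (-18 - 3*4))*(Y + Y) = (Y + (-18 - 12))*(2*Y) = (Y - 30)*(2*Y) = (-30 + Y)*(2*Y) = 2*Y*(-30 + Y))
R(P) = P - 4*P*(-30 - 2*P/3)/3 (R(P) = 2*(-2*P/3)*(-30 - 2*P/3) + P = -4*P*(-30 - 2*P/3)/3 + P = P - 4*P*(-30 - 2*P/3)/3)
-R(-130) = -(-130)*(369 + 8*(-130))/9 = -(-130)*(369 - 1040)/9 = -(-130)*(-671)/9 = -1*87230/9 = -87230/9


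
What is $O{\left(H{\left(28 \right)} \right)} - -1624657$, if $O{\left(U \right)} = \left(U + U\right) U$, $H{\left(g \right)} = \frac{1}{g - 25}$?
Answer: $\frac{14621915}{9} \approx 1.6247 \cdot 10^{6}$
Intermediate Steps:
$H{\left(g \right)} = \frac{1}{-25 + g}$
$O{\left(U \right)} = 2 U^{2}$ ($O{\left(U \right)} = 2 U U = 2 U^{2}$)
$O{\left(H{\left(28 \right)} \right)} - -1624657 = 2 \left(\frac{1}{-25 + 28}\right)^{2} - -1624657 = 2 \left(\frac{1}{3}\right)^{2} + 1624657 = \frac{2}{9} + 1624657 = \frac{14621915}{9}$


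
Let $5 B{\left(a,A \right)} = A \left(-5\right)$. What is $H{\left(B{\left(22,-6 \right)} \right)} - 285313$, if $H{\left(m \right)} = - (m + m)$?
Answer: $-285325$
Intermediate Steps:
$B{\left(a,A \right)} = - A$ ($B{\left(a,A \right)} = \frac{A \left(-5\right)}{5} = \frac{\left(-5\right) A}{5} = - A$)
$H{\left(m \right)} = - 2 m$
$H{\left(B{\left(22,-6 \right)} \right)} - 285313 = - 2 \left(\left(-1\right) \left(-6\right)\right) - 285313 = \left(-2\right) 6 - 285313 = -12 - 285313 = -285325$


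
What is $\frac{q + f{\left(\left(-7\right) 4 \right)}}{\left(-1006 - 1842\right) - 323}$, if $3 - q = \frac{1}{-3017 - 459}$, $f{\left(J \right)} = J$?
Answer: $\frac{86899}{11022396} \approx 0.0078839$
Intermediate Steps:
$q = \frac{10429}{3476}$ ($q = 3 - \frac{1}{-3017 - 459} = 3 - \frac{1}{-3476} = 3 - - \frac{1}{3476} = 3 + \frac{1}{3476} = \frac{10429}{3476} \approx 3.0003$)
$\frac{q + f{\left(\left(-7\right) 4 \right)}}{\left(-1006 - 1842\right) - 323} = \frac{\frac{10429}{3476} - 28}{\left(-1006 - 1842\right) - 323} = - \frac{86899}{3476 \left(-2848 - 323\right)} = - \frac{86899}{3476 \left(-3171\right)} = \left(- \frac{86899}{3476}\right) \left(- \frac{1}{3171}\right) = \frac{86899}{11022396}$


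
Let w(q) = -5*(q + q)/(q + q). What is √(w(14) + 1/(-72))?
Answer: 19*I*√2/12 ≈ 2.2392*I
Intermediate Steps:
w(q) = -5 (w(q) = -5*2*q/(2*q) = -5*2*q*1/(2*q) = -5*1 = -5)
√(w(14) + 1/(-72)) = √(-5 + 1/(-72)) = √(-5 - 1/72) = √(-361/72) = 19*I*√2/12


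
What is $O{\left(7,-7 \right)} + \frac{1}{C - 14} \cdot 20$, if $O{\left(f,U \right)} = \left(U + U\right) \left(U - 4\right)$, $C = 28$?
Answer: $\frac{1088}{7} \approx 155.43$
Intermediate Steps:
$O{\left(f,U \right)} = 2 U \left(-4 + U\right)$
$O{\left(7,-7 \right)} + \frac{1}{C - 14} \cdot 20 = 2 \left(-7\right) \left(-4 - 7\right) + \frac{1}{28 - 14} \cdot 20 = 2 \left(-7\right) \left(-11\right) + \frac{1}{14} \cdot 20 = 154 + \frac{1}{14} \cdot 20 = 154 + \frac{10}{7} = \frac{1088}{7}$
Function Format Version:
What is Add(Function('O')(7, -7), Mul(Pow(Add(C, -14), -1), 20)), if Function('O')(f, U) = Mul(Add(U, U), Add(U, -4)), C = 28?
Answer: Rational(1088, 7) ≈ 155.43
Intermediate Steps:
Function('O')(f, U) = Mul(2, U, Add(-4, U)) (Function('O')(f, U) = Mul(Mul(2, U), Add(-4, U)) = Mul(2, U, Add(-4, U)))
Add(Function('O')(7, -7), Mul(Pow(Add(C, -14), -1), 20)) = Add(Mul(2, -7, Add(-4, -7)), Mul(Pow(Add(28, -14), -1), 20)) = Add(Mul(2, -7, -11), Mul(Pow(14, -1), 20)) = Add(154, Mul(Rational(1, 14), 20)) = Add(154, Rational(10, 7)) = Rational(1088, 7)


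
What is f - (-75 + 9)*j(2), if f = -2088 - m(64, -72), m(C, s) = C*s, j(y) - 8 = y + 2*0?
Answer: 3180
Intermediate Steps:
j(y) = 8 + y (j(y) = 8 + (y + 2*0) = 8 + (y + 0) = 8 + y)
f = 2520 (f = -2088 - 64*(-72) = -2088 - 1*(-4608) = -2088 + 4608 = 2520)
f - (-75 + 9)*j(2) = 2520 - (-75 + 9)*(8 + 2) = 2520 - (-66)*10 = 2520 - 1*(-660) = 2520 + 660 = 3180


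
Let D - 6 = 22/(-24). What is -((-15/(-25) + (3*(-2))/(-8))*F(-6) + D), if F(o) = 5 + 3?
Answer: -953/60 ≈ -15.883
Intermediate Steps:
F(o) = 8
D = 61/12 (D = 6 + 22/(-24) = 6 + 22*(-1/24) = 6 - 11/12 = 61/12 ≈ 5.0833)
-((-15/(-25) + (3*(-2))/(-8))*F(-6) + D) = -((-15/(-25) + (3*(-2))/(-8))*8 + 61/12) = -((-15*(-1/25) - 6*(-1/8))*8 + 61/12) = -((3/5 + 3/4)*8 + 61/12) = -((27/20)*8 + 61/12) = -(54/5 + 61/12) = -1*953/60 = -953/60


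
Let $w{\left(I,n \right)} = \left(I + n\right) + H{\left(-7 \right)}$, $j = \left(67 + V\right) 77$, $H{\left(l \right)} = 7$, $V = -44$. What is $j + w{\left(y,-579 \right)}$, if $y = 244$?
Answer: $1443$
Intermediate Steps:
$j = 1771$ ($j = \left(67 - 44\right) 77 = 23 \cdot 77 = 1771$)
$w{\left(I,n \right)} = 7 + I + n$ ($w{\left(I,n \right)} = \left(I + n\right) + 7 = 7 + I + n$)
$j + w{\left(y,-579 \right)} = 1771 + \left(7 + 244 - 579\right) = 1771 - 328 = 1443$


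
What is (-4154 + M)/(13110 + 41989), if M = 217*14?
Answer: -1116/55099 ≈ -0.020254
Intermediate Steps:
M = 3038
(-4154 + M)/(13110 + 41989) = (-4154 + 3038)/(13110 + 41989) = -1116/55099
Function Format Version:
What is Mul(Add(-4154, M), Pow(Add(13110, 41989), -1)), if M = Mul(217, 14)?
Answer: Rational(-1116, 55099) ≈ -0.020254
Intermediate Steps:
M = 3038
Mul(Add(-4154, M), Pow(Add(13110, 41989), -1)) = Mul(Add(-4154, 3038), Pow(Add(13110, 41989), -1)) = Mul(-1116, Pow(55099, -1)) = Mul(-1116, Rational(1, 55099)) = Rational(-1116, 55099)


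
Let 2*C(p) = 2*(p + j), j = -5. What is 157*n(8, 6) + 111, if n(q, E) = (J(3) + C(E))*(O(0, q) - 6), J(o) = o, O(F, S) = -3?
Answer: -5541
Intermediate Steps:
C(p) = -5 + p (C(p) = (2*(p - 5))/2 = (2*(-5 + p))/2 = (-10 + 2*p)/2 = -5 + p)
n(q, E) = 18 - 9*E (n(q, E) = (3 + (-5 + E))*(-3 - 6) = (-2 + E)*(-9) = 18 - 9*E)
157*n(8, 6) + 111 = 157*(18 - 9*6) + 111 = 157*(18 - 54) + 111 = 157*(-36) + 111 = -5652 + 111 = -5541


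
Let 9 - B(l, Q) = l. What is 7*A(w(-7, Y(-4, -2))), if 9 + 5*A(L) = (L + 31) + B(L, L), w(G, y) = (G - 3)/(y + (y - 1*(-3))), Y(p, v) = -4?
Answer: 217/5 ≈ 43.400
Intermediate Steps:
B(l, Q) = 9 - l
w(G, y) = (-3 + G)/(3 + 2*y) (w(G, y) = (-3 + G)/(y + (y + 3)) = (-3 + G)/(y + (3 + y)) = (-3 + G)/(3 + 2*y))
A(L) = 31/5 (A(L) = -9/5 + ((L + 31) + (9 - L))/5 = -9/5 + ((31 + L) + (9 - L))/5 = -9/5 + (⅕)*40 = -9/5 + 8 = 31/5)
7*A(w(-7, Y(-4, -2))) = 7*(31/5) = 217/5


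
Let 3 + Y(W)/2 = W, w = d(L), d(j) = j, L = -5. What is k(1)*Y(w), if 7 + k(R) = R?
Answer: 96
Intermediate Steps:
w = -5
Y(W) = -6 + 2*W
k(R) = -7 + R
k(1)*Y(w) = (-7 + 1)*(-6 + 2*(-5)) = -6*(-6 - 10) = -6*(-16) = 96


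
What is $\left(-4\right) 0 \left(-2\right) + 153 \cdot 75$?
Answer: $11475$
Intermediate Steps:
$\left(-4\right) 0 \left(-2\right) + 153 \cdot 75 = 0 \left(-2\right) + 11475 = 0 + 11475 = 11475$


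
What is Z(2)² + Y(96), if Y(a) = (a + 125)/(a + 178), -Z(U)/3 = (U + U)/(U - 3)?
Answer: 39677/274 ≈ 144.81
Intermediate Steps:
Z(U) = -6*U/(-3 + U) (Z(U) = -3*(U + U)/(U - 3) = -3*2*U/(-3 + U) = -6*U/(-3 + U))
Y(a) = (125 + a)/(178 + a)
Z(2)² + Y(96) = (-6*2/(-3 + 2))² + (125 + 96)/(178 + 96) = (-6*2/(-1))² + 221/274 = (-6*2*(-1))² + (1/274)*221 = 12² + 221/274 = 144 + 221/274 = 39677/274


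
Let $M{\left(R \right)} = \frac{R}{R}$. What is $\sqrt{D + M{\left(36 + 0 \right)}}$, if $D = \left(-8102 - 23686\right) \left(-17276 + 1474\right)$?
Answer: $\sqrt{502313977} \approx 22412.0$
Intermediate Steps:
$M{\left(R \right)} = 1$
$D = 502313976$ ($D = \left(-31788\right) \left(-15802\right) = 502313976$)
$\sqrt{D + M{\left(36 + 0 \right)}} = \sqrt{502313976 + 1} = \sqrt{502313977}$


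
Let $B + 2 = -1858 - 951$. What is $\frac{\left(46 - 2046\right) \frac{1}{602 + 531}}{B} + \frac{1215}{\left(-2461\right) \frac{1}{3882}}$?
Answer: $- \frac{15021815449690}{7837947843} \approx -1916.5$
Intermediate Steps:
$B = -2811$ ($B = -2 - 2809 = -2811$)
$\frac{\left(46 - 2046\right) \frac{1}{602 + 531}}{B} + \frac{1215}{\left(-2461\right) \frac{1}{3882}} = \frac{\left(46 - 2046\right) \frac{1}{602 + 531}}{-2811} + \frac{1215}{\left(-2461\right) \frac{1}{3882}} = - \frac{2000}{1133} \left(- \frac{1}{2811}\right) + \frac{1215}{\left(-2461\right) \frac{1}{3882}} = \left(-2000\right) \frac{1}{1133} \left(- \frac{1}{2811}\right) + \frac{1215}{- \frac{2461}{3882}} = \left(- \frac{2000}{1133}\right) \left(- \frac{1}{2811}\right) + 1215 \left(- \frac{3882}{2461}\right) = \frac{2000}{3184863} - \frac{4716630}{2461} = - \frac{15021815449690}{7837947843}$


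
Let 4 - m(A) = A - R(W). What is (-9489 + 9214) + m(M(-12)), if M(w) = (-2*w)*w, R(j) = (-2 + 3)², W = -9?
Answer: 18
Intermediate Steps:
R(j) = 1 (R(j) = 1² = 1)
M(w) = -2*w²
m(A) = 5 - A (m(A) = 4 - (A - 1*1) = 4 - (A - 1) = 4 - (-1 + A) = 4 + (1 - A) = 5 - A)
(-9489 + 9214) + m(M(-12)) = (-9489 + 9214) + (5 - (-2)*(-12)²) = -275 + (5 - (-2)*144) = -275 + (5 - 1*(-288)) = -275 + (5 + 288) = -275 + 293 = 18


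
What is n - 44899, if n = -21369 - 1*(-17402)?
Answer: -48866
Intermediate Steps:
n = -3967 (n = -21369 + 17402 = -3967)
n - 44899 = -3967 - 44899 = -48866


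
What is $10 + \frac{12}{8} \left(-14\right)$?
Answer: $-11$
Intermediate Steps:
$10 + \frac{12}{8} \left(-14\right) = 10 + 12 \cdot \frac{1}{8} \left(-14\right) = 10 + \frac{3}{2} \left(-14\right) = 10 - 21 = -11$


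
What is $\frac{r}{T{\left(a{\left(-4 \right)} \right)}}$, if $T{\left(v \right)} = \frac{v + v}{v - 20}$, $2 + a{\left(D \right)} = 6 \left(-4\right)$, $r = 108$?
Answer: $\frac{1242}{13} \approx 95.538$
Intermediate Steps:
$a{\left(D \right)} = -26$ ($a{\left(D \right)} = -2 + 6 \left(-4\right) = -2 - 24 = -26$)
$T{\left(v \right)} = \frac{2 v}{-20 + v}$
$\frac{r}{T{\left(a{\left(-4 \right)} \right)}} = \frac{108}{2 \left(-26\right) \frac{1}{-20 - 26}} = \frac{108}{2 \left(-26\right) \frac{1}{-46}} = \frac{108}{2 \left(-26\right) \left(- \frac{1}{46}\right)} = \frac{108}{\frac{26}{23}} = 108 \cdot \frac{23}{26} = \frac{1242}{13}$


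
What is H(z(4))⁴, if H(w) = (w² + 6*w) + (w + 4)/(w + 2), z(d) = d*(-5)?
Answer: 40842120134656/6561 ≈ 6.2250e+9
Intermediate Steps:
z(d) = -5*d
H(w) = w² + 6*w + (4 + w)/(2 + w) (H(w) = (w² + 6*w) + (4 + w)/(2 + w) = w² + 6*w + (4 + w)/(2 + w))
H(z(4))⁴ = ((4 + (-5*4)³ + 8*(-5*4)² + 13*(-5*4))/(2 - 5*4))⁴ = ((4 + (-20)³ + 8*(-20)² + 13*(-20))/(2 - 20))⁴ = ((4 - 8000 + 8*400 - 260)/(-18))⁴ = (-(4 - 8000 + 3200 - 260)/18)⁴ = (-1/18*(-5056))⁴ = (2528/9)⁴ = 40842120134656/6561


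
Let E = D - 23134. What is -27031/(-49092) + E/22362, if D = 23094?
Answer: 33472419/60988628 ≈ 0.54883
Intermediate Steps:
E = -40 (E = 23094 - 23134 = -40)
-27031/(-49092) + E/22362 = -27031/(-49092) - 40/22362 = -27031*(-1/49092) - 40*1/22362 = 27031/49092 - 20/11181 = 33472419/60988628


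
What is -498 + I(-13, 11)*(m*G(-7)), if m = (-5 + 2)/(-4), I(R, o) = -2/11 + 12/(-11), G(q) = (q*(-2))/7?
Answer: -5499/11 ≈ -499.91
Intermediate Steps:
G(q) = -2*q/7 (G(q) = -2*q*(⅐) = -2*q/7)
I(R, o) = -14/11 (I(R, o) = -2*1/11 + 12*(-1/11) = -2/11 - 12/11 = -14/11)
m = ¾ (m = -3*(-¼) = ¾ ≈ 0.75000)
-498 + I(-13, 11)*(m*G(-7)) = -498 - 21*(-2/7*(-7))/22 = -498 - 21*2/22 = -498 - 14/11*3/2 = -498 - 21/11 = -5499/11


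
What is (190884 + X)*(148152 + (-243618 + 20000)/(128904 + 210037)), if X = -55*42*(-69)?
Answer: 17588855985275436/338941 ≈ 5.1894e+10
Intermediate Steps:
X = 159390 (X = -2310*(-69) = 159390)
(190884 + X)*(148152 + (-243618 + 20000)/(128904 + 210037)) = (190884 + 159390)*(148152 + (-243618 + 20000)/(128904 + 210037)) = 350274*(148152 - 223618/338941) = 350274*(50214563414/338941) = 17588855985275436/338941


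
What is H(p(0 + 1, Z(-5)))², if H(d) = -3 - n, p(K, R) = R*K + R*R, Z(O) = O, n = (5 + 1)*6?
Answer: 1521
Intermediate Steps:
n = 36 (n = 6*6 = 36)
p(K, R) = R² + K*R (p(K, R) = K*R + R² = R² + K*R)
H(d) = -39 (H(d) = -3 - 1*36 = -3 - 36 = -39)
H(p(0 + 1, Z(-5)))² = (-39)² = 1521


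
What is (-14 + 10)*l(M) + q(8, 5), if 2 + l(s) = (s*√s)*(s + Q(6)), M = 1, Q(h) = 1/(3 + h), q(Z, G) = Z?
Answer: 104/9 ≈ 11.556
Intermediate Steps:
l(s) = -2 + s^(3/2)*(⅑ + s) (l(s) = -2 + (s*√s)*(s + 1/(3 + 6)) = -2 + s^(3/2)*(s + 1/9) = -2 + s^(3/2)*(s + ⅑) = -2 + s^(3/2)*(⅑ + s))
(-14 + 10)*l(M) + q(8, 5) = (-14 + 10)*(-2 + 1^(5/2) + 1^(3/2)/9) + 8 = -4*(-2 + 1 + (⅑)*1) + 8 = -4*(-2 + 1 + ⅑) + 8 = -4*(-8/9) + 8 = 32/9 + 8 = 104/9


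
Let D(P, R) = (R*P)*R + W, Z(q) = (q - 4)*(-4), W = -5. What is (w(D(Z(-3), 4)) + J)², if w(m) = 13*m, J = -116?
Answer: 31843449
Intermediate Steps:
Z(q) = 16 - 4*q (Z(q) = (-4 + q)*(-4) = 16 - 4*q)
D(P, R) = -5 + P*R² (D(P, R) = (R*P)*R - 5 = (P*R)*R - 5 = P*R² - 5 = -5 + P*R²)
(w(D(Z(-3), 4)) + J)² = (13*(-5 + (16 - 4*(-3))*4²) - 116)² = (13*(-5 + (16 + 12)*16) - 116)² = (13*(-5 + 28*16) - 116)² = (13*(-5 + 448) - 116)² = (13*443 - 116)² = (5759 - 116)² = 5643² = 31843449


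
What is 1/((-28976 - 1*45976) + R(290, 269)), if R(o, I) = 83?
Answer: -1/74869 ≈ -1.3357e-5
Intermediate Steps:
1/((-28976 - 1*45976) + R(290, 269)) = 1/((-28976 - 1*45976) + 83) = 1/((-28976 - 45976) + 83) = 1/(-74952 + 83) = 1/(-74869) = -1/74869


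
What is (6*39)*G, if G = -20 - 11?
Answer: -7254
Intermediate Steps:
G = -31
(6*39)*G = (6*39)*(-31) = 234*(-31) = -7254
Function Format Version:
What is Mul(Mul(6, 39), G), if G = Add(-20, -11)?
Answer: -7254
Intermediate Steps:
G = -31
Mul(Mul(6, 39), G) = Mul(Mul(6, 39), -31) = Mul(234, -31) = -7254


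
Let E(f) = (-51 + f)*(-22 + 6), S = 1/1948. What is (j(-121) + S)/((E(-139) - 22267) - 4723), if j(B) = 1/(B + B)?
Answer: 853/5645206600 ≈ 1.5110e-7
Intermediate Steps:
j(B) = 1/(2*B)
S = 1/1948 ≈ 0.00051335
E(f) = 816 - 16*f (E(f) = (-51 + f)*(-16) = 816 - 16*f)
(j(-121) + S)/((E(-139) - 22267) - 4723) = ((½)/(-121) + 1/1948)/(((816 - 16*(-139)) - 22267) - 4723) = ((½)*(-1/121) + 1/1948)/(((816 + 2224) - 22267) - 4723) = (-1/242 + 1/1948)/((3040 - 22267) - 4723) = -853/(235708*(-19227 - 4723)) = -853/235708/(-23950) = -853/235708*(-1/23950) = 853/5645206600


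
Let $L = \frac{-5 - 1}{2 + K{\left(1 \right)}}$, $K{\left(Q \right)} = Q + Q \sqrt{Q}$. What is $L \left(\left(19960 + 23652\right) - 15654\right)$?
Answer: $-41937$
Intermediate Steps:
$K{\left(Q \right)} = Q + Q^{\frac{3}{2}}$
$L = - \frac{3}{2}$ ($L = \frac{-5 - 1}{2 + \left(1 + 1^{\frac{3}{2}}\right)} = - \frac{6}{2 + \left(1 + 1\right)} = - \frac{6}{2 + 2} = - \frac{6}{4} = \left(-6\right) \frac{1}{4} = - \frac{3}{2} \approx -1.5$)
$L \left(\left(19960 + 23652\right) - 15654\right) = - \frac{3 \left(\left(19960 + 23652\right) - 15654\right)}{2} = - \frac{3 \left(43612 - 15654\right)}{2} = \left(- \frac{3}{2}\right) 27958 = -41937$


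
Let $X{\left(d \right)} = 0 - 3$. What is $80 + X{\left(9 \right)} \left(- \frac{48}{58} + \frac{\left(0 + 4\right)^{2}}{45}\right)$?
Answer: $\frac{35416}{435} \approx 81.416$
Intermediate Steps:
$X{\left(d \right)} = -3$
$80 + X{\left(9 \right)} \left(- \frac{48}{58} + \frac{\left(0 + 4\right)^{2}}{45}\right) = 80 - 3 \left(- \frac{48}{58} + \frac{\left(0 + 4\right)^{2}}{45}\right) = 80 - 3 \left(\left(-48\right) \frac{1}{58} + 4^{2} \cdot \frac{1}{45}\right) = 80 - 3 \left(- \frac{24}{29} + 16 \cdot \frac{1}{45}\right) = 80 - 3 \left(- \frac{24}{29} + \frac{16}{45}\right) = 80 - - \frac{616}{435} = 80 + \frac{616}{435} = \frac{35416}{435}$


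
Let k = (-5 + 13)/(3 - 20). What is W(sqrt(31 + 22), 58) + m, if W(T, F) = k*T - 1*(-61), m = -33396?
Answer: -33335 - 8*sqrt(53)/17 ≈ -33338.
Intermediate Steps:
k = -8/17 (k = 8/(-17) = 8*(-1/17) = -8/17 ≈ -0.47059)
W(T, F) = 61 - 8*T/17 (W(T, F) = -8*T/17 - 1*(-61) = -8*T/17 + 61 = 61 - 8*T/17)
W(sqrt(31 + 22), 58) + m = (61 - 8*sqrt(31 + 22)/17) - 33396 = (61 - 8*sqrt(53)/17) - 33396 = -33335 - 8*sqrt(53)/17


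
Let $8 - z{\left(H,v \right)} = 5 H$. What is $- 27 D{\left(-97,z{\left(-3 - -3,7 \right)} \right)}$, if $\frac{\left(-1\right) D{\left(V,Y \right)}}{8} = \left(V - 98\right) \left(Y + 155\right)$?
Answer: $-6865560$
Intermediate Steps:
$z{\left(H,v \right)} = 8 - 5 H$
$D{\left(V,Y \right)} = - 8 \left(-98 + V\right) \left(155 + Y\right)$ ($D{\left(V,Y \right)} = - 8 \left(V - 98\right) \left(Y + 155\right) = - 8 \left(-98 + V\right) \left(155 + Y\right)$)
$- 27 D{\left(-97,z{\left(-3 - -3,7 \right)} \right)} = - 27 \left(121520 - -120280 + 784 \left(8 - 5 \left(-3 - -3\right)\right) - - 776 \left(8 - 5 \left(-3 - -3\right)\right)\right) = - 27 \left(121520 + 120280 + 784 \left(8 - 5 \left(-3 + 3\right)\right) - - 776 \left(8 - 5 \left(-3 + 3\right)\right)\right) = - 27 \left(121520 + 120280 + 784 \left(8 - 0\right) - - 776 \left(8 - 0\right)\right) = - 27 \left(121520 + 120280 + 784 \left(8 + 0\right) - - 776 \left(8 + 0\right)\right) = - 27 \left(121520 + 120280 + 784 \cdot 8 - \left(-776\right) 8\right) = - 27 \left(121520 + 120280 + 6272 + 6208\right) = \left(-27\right) 254280 = -6865560$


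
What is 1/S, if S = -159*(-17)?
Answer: 1/2703 ≈ 0.00036996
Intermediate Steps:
S = 2703
1/S = 1/2703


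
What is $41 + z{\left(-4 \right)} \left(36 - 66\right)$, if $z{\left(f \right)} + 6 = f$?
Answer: $341$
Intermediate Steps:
$z{\left(f \right)} = -6 + f$
$41 + z{\left(-4 \right)} \left(36 - 66\right) = 41 + \left(-6 - 4\right) \left(36 - 66\right) = 41 - 10 \left(36 - 66\right) = 41 - -300 = 41 + 300 = 341$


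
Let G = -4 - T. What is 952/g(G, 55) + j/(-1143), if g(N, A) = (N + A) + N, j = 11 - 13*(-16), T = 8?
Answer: 360449/11811 ≈ 30.518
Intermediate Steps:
j = 219 (j = 11 + 208 = 219)
G = -12 (G = -4 - 1*8 = -4 - 8 = -12)
g(N, A) = A + 2*N (g(N, A) = (A + N) + N = A + 2*N)
952/g(G, 55) + j/(-1143) = 952/(55 + 2*(-12)) + 219/(-1143) = 952/(55 - 24) + 219*(-1/1143) = 952/31 - 73/381 = 360449/11811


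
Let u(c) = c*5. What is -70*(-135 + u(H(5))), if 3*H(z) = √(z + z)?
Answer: 9450 - 350*√10/3 ≈ 9081.1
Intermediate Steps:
H(z) = √2*√z/3 (H(z) = √(z + z)/3 = √(2*z)/3 = (√2*√z)/3 = √2*√z/3)
u(c) = 5*c
-70*(-135 + u(H(5))) = -70*(-135 + 5*(√2*√5/3)) = -70*(-135 + 5*(√10/3)) = -70*(-135 + 5*√10/3) = 9450 - 350*√10/3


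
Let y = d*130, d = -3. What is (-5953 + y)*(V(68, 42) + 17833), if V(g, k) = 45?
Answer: -113400154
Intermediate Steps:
y = -390 (y = -3*130 = -390)
(-5953 + y)*(V(68, 42) + 17833) = (-5953 - 390)*(45 + 17833) = -6343*17878 = -113400154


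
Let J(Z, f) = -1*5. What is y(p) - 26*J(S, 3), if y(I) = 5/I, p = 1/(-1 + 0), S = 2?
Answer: 125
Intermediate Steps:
J(Z, f) = -5
p = -1 (p = 1/(-1) = -1)
y(p) - 26*J(S, 3) = 5/(-1) - 26*(-5) = 5*(-1) + 130 = -5 + 130 = 125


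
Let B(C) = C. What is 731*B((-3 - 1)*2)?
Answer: -5848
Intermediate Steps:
731*B((-3 - 1)*2) = 731*((-3 - 1)*2) = 731*(-4*2) = 731*(-8) = -5848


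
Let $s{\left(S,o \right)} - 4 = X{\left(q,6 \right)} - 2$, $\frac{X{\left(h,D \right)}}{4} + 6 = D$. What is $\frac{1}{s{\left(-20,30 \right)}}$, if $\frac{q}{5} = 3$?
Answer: $\frac{1}{2} \approx 0.5$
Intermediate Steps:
$q = 15$ ($q = 5 \cdot 3 = 15$)
$X{\left(h,D \right)} = -24 + 4 D$
$s{\left(S,o \right)} = 2$ ($s{\left(S,o \right)} = 4 + \left(\left(-24 + 4 \cdot 6\right) - 2\right) = 4 + \left(\left(-24 + 24\right) - 2\right) = 4 + \left(0 - 2\right) = 4 - 2 = 2$)
$\frac{1}{s{\left(-20,30 \right)}} = \frac{1}{2}$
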